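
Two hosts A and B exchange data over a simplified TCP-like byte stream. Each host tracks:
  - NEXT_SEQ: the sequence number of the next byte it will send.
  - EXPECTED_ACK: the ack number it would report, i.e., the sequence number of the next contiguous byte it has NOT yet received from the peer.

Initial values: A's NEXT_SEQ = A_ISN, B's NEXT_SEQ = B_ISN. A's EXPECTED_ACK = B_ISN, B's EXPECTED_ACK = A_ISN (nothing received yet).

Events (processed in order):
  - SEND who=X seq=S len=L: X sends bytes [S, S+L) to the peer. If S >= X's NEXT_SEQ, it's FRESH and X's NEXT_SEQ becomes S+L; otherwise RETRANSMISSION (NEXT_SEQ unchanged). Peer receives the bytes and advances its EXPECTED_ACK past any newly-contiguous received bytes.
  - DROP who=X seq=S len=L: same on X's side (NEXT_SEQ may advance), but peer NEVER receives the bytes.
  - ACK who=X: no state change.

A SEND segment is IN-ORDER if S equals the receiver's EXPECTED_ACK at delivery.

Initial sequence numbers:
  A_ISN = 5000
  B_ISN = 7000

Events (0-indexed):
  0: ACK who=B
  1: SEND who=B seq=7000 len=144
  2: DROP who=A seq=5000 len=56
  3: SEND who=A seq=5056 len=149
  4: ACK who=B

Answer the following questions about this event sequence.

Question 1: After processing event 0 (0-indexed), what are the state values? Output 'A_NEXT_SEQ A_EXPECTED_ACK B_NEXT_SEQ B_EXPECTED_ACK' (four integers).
After event 0: A_seq=5000 A_ack=7000 B_seq=7000 B_ack=5000

5000 7000 7000 5000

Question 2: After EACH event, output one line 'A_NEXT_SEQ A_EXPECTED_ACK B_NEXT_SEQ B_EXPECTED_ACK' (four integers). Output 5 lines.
5000 7000 7000 5000
5000 7144 7144 5000
5056 7144 7144 5000
5205 7144 7144 5000
5205 7144 7144 5000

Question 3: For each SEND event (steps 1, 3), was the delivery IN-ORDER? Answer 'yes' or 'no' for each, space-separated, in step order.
Step 1: SEND seq=7000 -> in-order
Step 3: SEND seq=5056 -> out-of-order

Answer: yes no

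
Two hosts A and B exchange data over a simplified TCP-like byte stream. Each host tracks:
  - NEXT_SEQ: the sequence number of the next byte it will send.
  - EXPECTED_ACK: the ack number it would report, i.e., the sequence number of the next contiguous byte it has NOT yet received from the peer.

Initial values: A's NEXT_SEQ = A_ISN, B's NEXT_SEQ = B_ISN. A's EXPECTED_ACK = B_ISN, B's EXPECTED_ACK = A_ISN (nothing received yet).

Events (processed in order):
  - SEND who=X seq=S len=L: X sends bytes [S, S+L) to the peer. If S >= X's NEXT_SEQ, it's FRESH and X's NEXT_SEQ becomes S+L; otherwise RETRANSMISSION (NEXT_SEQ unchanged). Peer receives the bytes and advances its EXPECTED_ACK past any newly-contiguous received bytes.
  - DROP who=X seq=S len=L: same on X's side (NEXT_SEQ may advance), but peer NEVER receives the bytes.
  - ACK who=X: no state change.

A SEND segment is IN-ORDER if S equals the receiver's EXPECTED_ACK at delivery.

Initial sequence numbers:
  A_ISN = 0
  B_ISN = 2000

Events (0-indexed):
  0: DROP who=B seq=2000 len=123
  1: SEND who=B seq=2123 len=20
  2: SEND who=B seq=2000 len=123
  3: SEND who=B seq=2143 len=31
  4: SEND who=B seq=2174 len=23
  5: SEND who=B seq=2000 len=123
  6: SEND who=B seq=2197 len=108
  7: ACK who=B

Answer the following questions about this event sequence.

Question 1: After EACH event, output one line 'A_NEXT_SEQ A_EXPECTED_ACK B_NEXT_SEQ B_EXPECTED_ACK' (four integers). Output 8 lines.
0 2000 2123 0
0 2000 2143 0
0 2143 2143 0
0 2174 2174 0
0 2197 2197 0
0 2197 2197 0
0 2305 2305 0
0 2305 2305 0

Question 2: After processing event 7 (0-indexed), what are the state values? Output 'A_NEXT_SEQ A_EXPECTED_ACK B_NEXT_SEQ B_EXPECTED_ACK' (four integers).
After event 0: A_seq=0 A_ack=2000 B_seq=2123 B_ack=0
After event 1: A_seq=0 A_ack=2000 B_seq=2143 B_ack=0
After event 2: A_seq=0 A_ack=2143 B_seq=2143 B_ack=0
After event 3: A_seq=0 A_ack=2174 B_seq=2174 B_ack=0
After event 4: A_seq=0 A_ack=2197 B_seq=2197 B_ack=0
After event 5: A_seq=0 A_ack=2197 B_seq=2197 B_ack=0
After event 6: A_seq=0 A_ack=2305 B_seq=2305 B_ack=0
After event 7: A_seq=0 A_ack=2305 B_seq=2305 B_ack=0

0 2305 2305 0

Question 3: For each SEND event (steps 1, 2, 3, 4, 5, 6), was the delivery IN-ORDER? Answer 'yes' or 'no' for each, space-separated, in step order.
Answer: no yes yes yes no yes

Derivation:
Step 1: SEND seq=2123 -> out-of-order
Step 2: SEND seq=2000 -> in-order
Step 3: SEND seq=2143 -> in-order
Step 4: SEND seq=2174 -> in-order
Step 5: SEND seq=2000 -> out-of-order
Step 6: SEND seq=2197 -> in-order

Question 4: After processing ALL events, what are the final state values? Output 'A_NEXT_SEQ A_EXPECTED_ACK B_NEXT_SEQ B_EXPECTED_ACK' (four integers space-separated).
Answer: 0 2305 2305 0

Derivation:
After event 0: A_seq=0 A_ack=2000 B_seq=2123 B_ack=0
After event 1: A_seq=0 A_ack=2000 B_seq=2143 B_ack=0
After event 2: A_seq=0 A_ack=2143 B_seq=2143 B_ack=0
After event 3: A_seq=0 A_ack=2174 B_seq=2174 B_ack=0
After event 4: A_seq=0 A_ack=2197 B_seq=2197 B_ack=0
After event 5: A_seq=0 A_ack=2197 B_seq=2197 B_ack=0
After event 6: A_seq=0 A_ack=2305 B_seq=2305 B_ack=0
After event 7: A_seq=0 A_ack=2305 B_seq=2305 B_ack=0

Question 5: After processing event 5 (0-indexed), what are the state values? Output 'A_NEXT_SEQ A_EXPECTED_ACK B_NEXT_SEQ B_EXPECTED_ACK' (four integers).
After event 0: A_seq=0 A_ack=2000 B_seq=2123 B_ack=0
After event 1: A_seq=0 A_ack=2000 B_seq=2143 B_ack=0
After event 2: A_seq=0 A_ack=2143 B_seq=2143 B_ack=0
After event 3: A_seq=0 A_ack=2174 B_seq=2174 B_ack=0
After event 4: A_seq=0 A_ack=2197 B_seq=2197 B_ack=0
After event 5: A_seq=0 A_ack=2197 B_seq=2197 B_ack=0

0 2197 2197 0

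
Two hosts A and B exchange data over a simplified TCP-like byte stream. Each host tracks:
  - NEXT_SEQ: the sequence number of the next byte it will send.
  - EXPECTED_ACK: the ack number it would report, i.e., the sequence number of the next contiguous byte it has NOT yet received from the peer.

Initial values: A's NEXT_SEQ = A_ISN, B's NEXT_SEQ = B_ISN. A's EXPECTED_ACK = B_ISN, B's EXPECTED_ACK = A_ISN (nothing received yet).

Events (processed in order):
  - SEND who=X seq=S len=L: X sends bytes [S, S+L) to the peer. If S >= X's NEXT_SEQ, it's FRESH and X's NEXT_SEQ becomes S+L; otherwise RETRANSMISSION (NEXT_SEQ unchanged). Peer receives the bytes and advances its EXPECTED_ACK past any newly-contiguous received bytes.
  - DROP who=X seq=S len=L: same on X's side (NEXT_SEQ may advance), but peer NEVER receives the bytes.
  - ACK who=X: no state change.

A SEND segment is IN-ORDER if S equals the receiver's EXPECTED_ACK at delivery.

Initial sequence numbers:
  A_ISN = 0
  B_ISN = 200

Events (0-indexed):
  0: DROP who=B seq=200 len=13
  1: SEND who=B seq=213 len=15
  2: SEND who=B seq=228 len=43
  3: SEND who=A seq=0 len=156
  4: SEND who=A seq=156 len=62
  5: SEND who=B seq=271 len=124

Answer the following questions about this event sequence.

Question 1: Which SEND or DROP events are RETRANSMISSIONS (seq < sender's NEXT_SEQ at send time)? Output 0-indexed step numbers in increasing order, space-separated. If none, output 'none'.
Answer: none

Derivation:
Step 0: DROP seq=200 -> fresh
Step 1: SEND seq=213 -> fresh
Step 2: SEND seq=228 -> fresh
Step 3: SEND seq=0 -> fresh
Step 4: SEND seq=156 -> fresh
Step 5: SEND seq=271 -> fresh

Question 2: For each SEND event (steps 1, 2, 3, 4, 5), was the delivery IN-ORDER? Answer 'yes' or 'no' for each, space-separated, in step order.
Step 1: SEND seq=213 -> out-of-order
Step 2: SEND seq=228 -> out-of-order
Step 3: SEND seq=0 -> in-order
Step 4: SEND seq=156 -> in-order
Step 5: SEND seq=271 -> out-of-order

Answer: no no yes yes no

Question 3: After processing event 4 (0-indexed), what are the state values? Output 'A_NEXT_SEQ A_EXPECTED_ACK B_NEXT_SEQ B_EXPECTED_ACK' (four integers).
After event 0: A_seq=0 A_ack=200 B_seq=213 B_ack=0
After event 1: A_seq=0 A_ack=200 B_seq=228 B_ack=0
After event 2: A_seq=0 A_ack=200 B_seq=271 B_ack=0
After event 3: A_seq=156 A_ack=200 B_seq=271 B_ack=156
After event 4: A_seq=218 A_ack=200 B_seq=271 B_ack=218

218 200 271 218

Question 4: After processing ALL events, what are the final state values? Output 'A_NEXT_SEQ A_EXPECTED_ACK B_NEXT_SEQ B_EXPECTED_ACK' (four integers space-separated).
Answer: 218 200 395 218

Derivation:
After event 0: A_seq=0 A_ack=200 B_seq=213 B_ack=0
After event 1: A_seq=0 A_ack=200 B_seq=228 B_ack=0
After event 2: A_seq=0 A_ack=200 B_seq=271 B_ack=0
After event 3: A_seq=156 A_ack=200 B_seq=271 B_ack=156
After event 4: A_seq=218 A_ack=200 B_seq=271 B_ack=218
After event 5: A_seq=218 A_ack=200 B_seq=395 B_ack=218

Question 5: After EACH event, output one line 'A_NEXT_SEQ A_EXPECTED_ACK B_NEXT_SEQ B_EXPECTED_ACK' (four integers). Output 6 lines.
0 200 213 0
0 200 228 0
0 200 271 0
156 200 271 156
218 200 271 218
218 200 395 218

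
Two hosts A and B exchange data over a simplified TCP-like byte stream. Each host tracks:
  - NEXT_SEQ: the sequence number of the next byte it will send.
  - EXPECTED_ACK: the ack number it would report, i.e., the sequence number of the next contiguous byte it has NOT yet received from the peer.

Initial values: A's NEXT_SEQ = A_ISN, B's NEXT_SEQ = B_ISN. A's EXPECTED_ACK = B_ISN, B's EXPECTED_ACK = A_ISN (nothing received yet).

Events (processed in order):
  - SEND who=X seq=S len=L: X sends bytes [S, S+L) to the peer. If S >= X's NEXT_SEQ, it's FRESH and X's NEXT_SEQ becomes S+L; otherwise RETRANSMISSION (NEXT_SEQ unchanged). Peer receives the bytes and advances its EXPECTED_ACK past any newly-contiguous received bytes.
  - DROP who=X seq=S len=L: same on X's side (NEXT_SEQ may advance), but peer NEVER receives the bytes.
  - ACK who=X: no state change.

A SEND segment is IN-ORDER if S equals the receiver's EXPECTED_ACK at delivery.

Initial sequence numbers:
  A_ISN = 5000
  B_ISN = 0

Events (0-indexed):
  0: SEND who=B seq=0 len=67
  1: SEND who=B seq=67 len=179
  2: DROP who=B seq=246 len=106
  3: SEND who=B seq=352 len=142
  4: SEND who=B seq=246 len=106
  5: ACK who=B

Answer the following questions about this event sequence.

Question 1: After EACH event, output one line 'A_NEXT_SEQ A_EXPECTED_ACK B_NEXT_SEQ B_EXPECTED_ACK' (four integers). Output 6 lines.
5000 67 67 5000
5000 246 246 5000
5000 246 352 5000
5000 246 494 5000
5000 494 494 5000
5000 494 494 5000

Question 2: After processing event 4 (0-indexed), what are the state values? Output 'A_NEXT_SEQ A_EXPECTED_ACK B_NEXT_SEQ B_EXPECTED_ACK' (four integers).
After event 0: A_seq=5000 A_ack=67 B_seq=67 B_ack=5000
After event 1: A_seq=5000 A_ack=246 B_seq=246 B_ack=5000
After event 2: A_seq=5000 A_ack=246 B_seq=352 B_ack=5000
After event 3: A_seq=5000 A_ack=246 B_seq=494 B_ack=5000
After event 4: A_seq=5000 A_ack=494 B_seq=494 B_ack=5000

5000 494 494 5000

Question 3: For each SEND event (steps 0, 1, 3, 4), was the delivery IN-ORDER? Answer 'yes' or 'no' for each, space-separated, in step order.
Step 0: SEND seq=0 -> in-order
Step 1: SEND seq=67 -> in-order
Step 3: SEND seq=352 -> out-of-order
Step 4: SEND seq=246 -> in-order

Answer: yes yes no yes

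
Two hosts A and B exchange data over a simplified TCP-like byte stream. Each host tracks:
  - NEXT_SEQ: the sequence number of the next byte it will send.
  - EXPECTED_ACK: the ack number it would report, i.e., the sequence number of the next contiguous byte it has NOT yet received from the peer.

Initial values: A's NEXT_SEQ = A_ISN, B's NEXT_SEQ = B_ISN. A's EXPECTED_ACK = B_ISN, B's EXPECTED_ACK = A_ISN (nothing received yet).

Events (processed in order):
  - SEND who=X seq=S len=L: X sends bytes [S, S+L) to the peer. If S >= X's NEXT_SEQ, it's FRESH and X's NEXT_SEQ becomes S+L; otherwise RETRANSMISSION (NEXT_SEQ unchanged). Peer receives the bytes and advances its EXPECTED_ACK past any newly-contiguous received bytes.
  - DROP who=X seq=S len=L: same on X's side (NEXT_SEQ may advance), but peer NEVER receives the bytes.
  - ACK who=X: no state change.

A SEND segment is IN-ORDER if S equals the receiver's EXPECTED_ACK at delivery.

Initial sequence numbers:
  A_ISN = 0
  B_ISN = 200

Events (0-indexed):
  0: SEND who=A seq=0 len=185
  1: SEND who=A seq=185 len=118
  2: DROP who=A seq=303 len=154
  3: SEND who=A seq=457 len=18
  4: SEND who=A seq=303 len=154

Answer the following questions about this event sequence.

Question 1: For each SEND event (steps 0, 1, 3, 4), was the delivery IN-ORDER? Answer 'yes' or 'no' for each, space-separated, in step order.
Answer: yes yes no yes

Derivation:
Step 0: SEND seq=0 -> in-order
Step 1: SEND seq=185 -> in-order
Step 3: SEND seq=457 -> out-of-order
Step 4: SEND seq=303 -> in-order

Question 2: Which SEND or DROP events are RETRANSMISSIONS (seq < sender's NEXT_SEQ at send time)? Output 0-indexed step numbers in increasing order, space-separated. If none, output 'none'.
Answer: 4

Derivation:
Step 0: SEND seq=0 -> fresh
Step 1: SEND seq=185 -> fresh
Step 2: DROP seq=303 -> fresh
Step 3: SEND seq=457 -> fresh
Step 4: SEND seq=303 -> retransmit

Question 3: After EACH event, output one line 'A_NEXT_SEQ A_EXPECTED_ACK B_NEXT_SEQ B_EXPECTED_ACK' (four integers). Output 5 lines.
185 200 200 185
303 200 200 303
457 200 200 303
475 200 200 303
475 200 200 475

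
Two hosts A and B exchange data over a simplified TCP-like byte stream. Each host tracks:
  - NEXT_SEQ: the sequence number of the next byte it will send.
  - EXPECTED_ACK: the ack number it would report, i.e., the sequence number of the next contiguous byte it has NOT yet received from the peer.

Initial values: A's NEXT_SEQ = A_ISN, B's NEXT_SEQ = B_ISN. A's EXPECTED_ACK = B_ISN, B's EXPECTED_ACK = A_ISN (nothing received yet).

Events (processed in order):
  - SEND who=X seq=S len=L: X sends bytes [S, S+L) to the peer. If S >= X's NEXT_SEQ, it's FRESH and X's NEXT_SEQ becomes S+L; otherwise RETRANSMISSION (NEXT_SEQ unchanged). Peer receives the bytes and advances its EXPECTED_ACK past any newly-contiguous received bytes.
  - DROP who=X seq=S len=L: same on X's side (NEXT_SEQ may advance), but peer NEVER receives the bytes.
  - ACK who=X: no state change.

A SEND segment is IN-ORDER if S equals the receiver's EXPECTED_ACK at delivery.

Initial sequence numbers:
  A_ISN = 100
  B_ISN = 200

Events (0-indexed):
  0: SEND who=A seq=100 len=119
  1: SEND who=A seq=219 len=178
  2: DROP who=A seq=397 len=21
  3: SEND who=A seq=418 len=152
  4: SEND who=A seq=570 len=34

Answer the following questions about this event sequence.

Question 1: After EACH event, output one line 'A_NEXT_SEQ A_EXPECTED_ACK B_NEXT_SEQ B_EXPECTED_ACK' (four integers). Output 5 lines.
219 200 200 219
397 200 200 397
418 200 200 397
570 200 200 397
604 200 200 397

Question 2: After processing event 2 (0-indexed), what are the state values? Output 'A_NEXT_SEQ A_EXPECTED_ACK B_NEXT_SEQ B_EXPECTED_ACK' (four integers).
After event 0: A_seq=219 A_ack=200 B_seq=200 B_ack=219
After event 1: A_seq=397 A_ack=200 B_seq=200 B_ack=397
After event 2: A_seq=418 A_ack=200 B_seq=200 B_ack=397

418 200 200 397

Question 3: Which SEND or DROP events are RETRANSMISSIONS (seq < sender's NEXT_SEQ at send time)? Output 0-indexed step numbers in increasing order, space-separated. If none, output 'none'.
Step 0: SEND seq=100 -> fresh
Step 1: SEND seq=219 -> fresh
Step 2: DROP seq=397 -> fresh
Step 3: SEND seq=418 -> fresh
Step 4: SEND seq=570 -> fresh

Answer: none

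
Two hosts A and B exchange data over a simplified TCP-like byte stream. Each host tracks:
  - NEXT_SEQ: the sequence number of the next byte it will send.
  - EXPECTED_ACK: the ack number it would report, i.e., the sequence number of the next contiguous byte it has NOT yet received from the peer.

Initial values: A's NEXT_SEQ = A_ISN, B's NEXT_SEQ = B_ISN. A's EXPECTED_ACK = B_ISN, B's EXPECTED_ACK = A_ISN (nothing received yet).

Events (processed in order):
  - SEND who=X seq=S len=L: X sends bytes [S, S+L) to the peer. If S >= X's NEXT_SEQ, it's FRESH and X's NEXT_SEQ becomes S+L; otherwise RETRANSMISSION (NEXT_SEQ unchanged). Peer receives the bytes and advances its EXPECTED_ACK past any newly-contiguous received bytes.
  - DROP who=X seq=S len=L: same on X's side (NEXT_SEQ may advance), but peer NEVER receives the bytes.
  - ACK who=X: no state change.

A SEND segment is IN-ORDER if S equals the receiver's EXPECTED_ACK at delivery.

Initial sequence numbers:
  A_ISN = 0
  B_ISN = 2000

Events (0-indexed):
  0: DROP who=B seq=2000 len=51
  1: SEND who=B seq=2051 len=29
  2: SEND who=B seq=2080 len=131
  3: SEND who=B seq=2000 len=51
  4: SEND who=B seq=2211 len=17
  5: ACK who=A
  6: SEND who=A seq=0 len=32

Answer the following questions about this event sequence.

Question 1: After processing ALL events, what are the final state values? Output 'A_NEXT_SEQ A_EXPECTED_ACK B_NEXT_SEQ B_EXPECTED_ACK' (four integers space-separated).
Answer: 32 2228 2228 32

Derivation:
After event 0: A_seq=0 A_ack=2000 B_seq=2051 B_ack=0
After event 1: A_seq=0 A_ack=2000 B_seq=2080 B_ack=0
After event 2: A_seq=0 A_ack=2000 B_seq=2211 B_ack=0
After event 3: A_seq=0 A_ack=2211 B_seq=2211 B_ack=0
After event 4: A_seq=0 A_ack=2228 B_seq=2228 B_ack=0
After event 5: A_seq=0 A_ack=2228 B_seq=2228 B_ack=0
After event 6: A_seq=32 A_ack=2228 B_seq=2228 B_ack=32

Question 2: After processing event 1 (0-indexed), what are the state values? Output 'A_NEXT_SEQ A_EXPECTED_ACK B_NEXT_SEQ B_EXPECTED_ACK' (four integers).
After event 0: A_seq=0 A_ack=2000 B_seq=2051 B_ack=0
After event 1: A_seq=0 A_ack=2000 B_seq=2080 B_ack=0

0 2000 2080 0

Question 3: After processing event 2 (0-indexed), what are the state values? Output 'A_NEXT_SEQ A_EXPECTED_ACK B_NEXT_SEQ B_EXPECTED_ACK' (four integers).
After event 0: A_seq=0 A_ack=2000 B_seq=2051 B_ack=0
After event 1: A_seq=0 A_ack=2000 B_seq=2080 B_ack=0
After event 2: A_seq=0 A_ack=2000 B_seq=2211 B_ack=0

0 2000 2211 0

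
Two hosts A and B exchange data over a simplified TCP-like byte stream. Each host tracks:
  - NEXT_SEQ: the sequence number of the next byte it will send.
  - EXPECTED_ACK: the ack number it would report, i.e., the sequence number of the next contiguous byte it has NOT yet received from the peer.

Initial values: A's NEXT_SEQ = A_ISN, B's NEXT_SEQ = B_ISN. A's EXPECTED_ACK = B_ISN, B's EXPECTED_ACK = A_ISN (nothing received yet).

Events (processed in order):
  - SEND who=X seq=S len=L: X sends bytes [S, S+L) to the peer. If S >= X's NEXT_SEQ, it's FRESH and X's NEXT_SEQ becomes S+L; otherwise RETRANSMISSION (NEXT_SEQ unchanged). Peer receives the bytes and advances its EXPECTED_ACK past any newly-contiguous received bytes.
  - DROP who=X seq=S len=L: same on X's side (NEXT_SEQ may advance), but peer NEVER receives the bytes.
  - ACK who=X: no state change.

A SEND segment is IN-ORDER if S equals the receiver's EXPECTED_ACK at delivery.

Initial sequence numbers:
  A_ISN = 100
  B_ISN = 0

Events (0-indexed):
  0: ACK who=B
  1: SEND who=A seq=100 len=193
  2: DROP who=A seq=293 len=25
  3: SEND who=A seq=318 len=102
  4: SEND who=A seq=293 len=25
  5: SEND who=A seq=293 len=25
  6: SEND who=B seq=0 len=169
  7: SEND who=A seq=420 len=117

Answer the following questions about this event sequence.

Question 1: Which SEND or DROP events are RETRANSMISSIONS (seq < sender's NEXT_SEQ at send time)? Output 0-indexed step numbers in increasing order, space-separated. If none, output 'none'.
Answer: 4 5

Derivation:
Step 1: SEND seq=100 -> fresh
Step 2: DROP seq=293 -> fresh
Step 3: SEND seq=318 -> fresh
Step 4: SEND seq=293 -> retransmit
Step 5: SEND seq=293 -> retransmit
Step 6: SEND seq=0 -> fresh
Step 7: SEND seq=420 -> fresh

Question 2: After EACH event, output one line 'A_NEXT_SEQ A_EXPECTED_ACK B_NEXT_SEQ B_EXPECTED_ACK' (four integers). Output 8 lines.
100 0 0 100
293 0 0 293
318 0 0 293
420 0 0 293
420 0 0 420
420 0 0 420
420 169 169 420
537 169 169 537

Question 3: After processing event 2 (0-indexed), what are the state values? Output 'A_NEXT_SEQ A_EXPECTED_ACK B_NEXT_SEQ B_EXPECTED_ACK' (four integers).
After event 0: A_seq=100 A_ack=0 B_seq=0 B_ack=100
After event 1: A_seq=293 A_ack=0 B_seq=0 B_ack=293
After event 2: A_seq=318 A_ack=0 B_seq=0 B_ack=293

318 0 0 293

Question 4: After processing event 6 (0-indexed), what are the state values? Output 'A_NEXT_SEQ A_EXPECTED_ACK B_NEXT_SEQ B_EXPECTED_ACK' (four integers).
After event 0: A_seq=100 A_ack=0 B_seq=0 B_ack=100
After event 1: A_seq=293 A_ack=0 B_seq=0 B_ack=293
After event 2: A_seq=318 A_ack=0 B_seq=0 B_ack=293
After event 3: A_seq=420 A_ack=0 B_seq=0 B_ack=293
After event 4: A_seq=420 A_ack=0 B_seq=0 B_ack=420
After event 5: A_seq=420 A_ack=0 B_seq=0 B_ack=420
After event 6: A_seq=420 A_ack=169 B_seq=169 B_ack=420

420 169 169 420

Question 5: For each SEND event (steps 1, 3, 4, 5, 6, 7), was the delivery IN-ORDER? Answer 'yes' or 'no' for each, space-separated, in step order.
Step 1: SEND seq=100 -> in-order
Step 3: SEND seq=318 -> out-of-order
Step 4: SEND seq=293 -> in-order
Step 5: SEND seq=293 -> out-of-order
Step 6: SEND seq=0 -> in-order
Step 7: SEND seq=420 -> in-order

Answer: yes no yes no yes yes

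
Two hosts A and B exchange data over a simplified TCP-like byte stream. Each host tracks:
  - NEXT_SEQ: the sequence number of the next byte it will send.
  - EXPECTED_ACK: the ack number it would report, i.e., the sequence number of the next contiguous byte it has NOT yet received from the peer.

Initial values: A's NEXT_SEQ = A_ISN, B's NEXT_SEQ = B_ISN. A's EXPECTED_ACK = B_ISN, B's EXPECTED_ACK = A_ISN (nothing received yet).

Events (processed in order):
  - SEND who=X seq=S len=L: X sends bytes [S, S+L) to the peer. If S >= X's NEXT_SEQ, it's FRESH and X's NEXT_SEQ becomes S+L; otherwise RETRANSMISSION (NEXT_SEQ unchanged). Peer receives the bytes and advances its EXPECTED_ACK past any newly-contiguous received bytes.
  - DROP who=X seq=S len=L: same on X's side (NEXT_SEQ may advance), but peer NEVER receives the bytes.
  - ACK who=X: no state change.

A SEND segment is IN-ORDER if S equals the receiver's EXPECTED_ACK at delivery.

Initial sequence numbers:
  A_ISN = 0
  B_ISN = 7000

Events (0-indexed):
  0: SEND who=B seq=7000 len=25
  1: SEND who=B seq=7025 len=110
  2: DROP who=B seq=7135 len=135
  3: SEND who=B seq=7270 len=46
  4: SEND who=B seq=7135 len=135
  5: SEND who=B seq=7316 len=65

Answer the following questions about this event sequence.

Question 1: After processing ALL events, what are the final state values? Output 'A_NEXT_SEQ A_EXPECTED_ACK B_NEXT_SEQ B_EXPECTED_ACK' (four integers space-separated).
After event 0: A_seq=0 A_ack=7025 B_seq=7025 B_ack=0
After event 1: A_seq=0 A_ack=7135 B_seq=7135 B_ack=0
After event 2: A_seq=0 A_ack=7135 B_seq=7270 B_ack=0
After event 3: A_seq=0 A_ack=7135 B_seq=7316 B_ack=0
After event 4: A_seq=0 A_ack=7316 B_seq=7316 B_ack=0
After event 5: A_seq=0 A_ack=7381 B_seq=7381 B_ack=0

Answer: 0 7381 7381 0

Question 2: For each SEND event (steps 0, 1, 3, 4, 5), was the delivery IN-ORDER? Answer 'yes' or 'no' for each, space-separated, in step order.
Answer: yes yes no yes yes

Derivation:
Step 0: SEND seq=7000 -> in-order
Step 1: SEND seq=7025 -> in-order
Step 3: SEND seq=7270 -> out-of-order
Step 4: SEND seq=7135 -> in-order
Step 5: SEND seq=7316 -> in-order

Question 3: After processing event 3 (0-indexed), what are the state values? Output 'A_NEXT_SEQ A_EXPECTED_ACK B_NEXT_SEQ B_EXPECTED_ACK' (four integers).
After event 0: A_seq=0 A_ack=7025 B_seq=7025 B_ack=0
After event 1: A_seq=0 A_ack=7135 B_seq=7135 B_ack=0
After event 2: A_seq=0 A_ack=7135 B_seq=7270 B_ack=0
After event 3: A_seq=0 A_ack=7135 B_seq=7316 B_ack=0

0 7135 7316 0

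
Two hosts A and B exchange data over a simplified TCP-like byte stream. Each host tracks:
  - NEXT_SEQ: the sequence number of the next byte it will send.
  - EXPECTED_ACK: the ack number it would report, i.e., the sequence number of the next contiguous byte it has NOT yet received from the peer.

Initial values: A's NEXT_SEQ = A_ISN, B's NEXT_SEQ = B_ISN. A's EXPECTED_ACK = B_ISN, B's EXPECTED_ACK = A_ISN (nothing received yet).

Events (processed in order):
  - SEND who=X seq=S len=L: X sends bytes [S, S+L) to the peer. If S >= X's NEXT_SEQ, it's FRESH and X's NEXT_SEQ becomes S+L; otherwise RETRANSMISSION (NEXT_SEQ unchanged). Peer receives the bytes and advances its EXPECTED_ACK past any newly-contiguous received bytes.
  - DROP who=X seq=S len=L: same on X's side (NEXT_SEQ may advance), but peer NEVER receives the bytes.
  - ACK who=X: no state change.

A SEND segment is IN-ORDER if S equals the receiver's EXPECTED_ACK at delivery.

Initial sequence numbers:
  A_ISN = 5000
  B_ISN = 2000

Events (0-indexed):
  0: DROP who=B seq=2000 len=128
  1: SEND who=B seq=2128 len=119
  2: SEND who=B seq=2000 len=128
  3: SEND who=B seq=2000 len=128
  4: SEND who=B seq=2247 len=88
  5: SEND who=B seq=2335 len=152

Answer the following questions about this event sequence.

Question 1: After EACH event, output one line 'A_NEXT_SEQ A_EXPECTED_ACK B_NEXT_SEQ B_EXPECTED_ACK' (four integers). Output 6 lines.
5000 2000 2128 5000
5000 2000 2247 5000
5000 2247 2247 5000
5000 2247 2247 5000
5000 2335 2335 5000
5000 2487 2487 5000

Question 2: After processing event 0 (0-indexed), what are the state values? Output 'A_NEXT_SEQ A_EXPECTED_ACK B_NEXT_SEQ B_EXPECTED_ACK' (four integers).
After event 0: A_seq=5000 A_ack=2000 B_seq=2128 B_ack=5000

5000 2000 2128 5000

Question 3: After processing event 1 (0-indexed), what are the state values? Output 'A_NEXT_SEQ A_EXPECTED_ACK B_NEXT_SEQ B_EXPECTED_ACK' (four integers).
After event 0: A_seq=5000 A_ack=2000 B_seq=2128 B_ack=5000
After event 1: A_seq=5000 A_ack=2000 B_seq=2247 B_ack=5000

5000 2000 2247 5000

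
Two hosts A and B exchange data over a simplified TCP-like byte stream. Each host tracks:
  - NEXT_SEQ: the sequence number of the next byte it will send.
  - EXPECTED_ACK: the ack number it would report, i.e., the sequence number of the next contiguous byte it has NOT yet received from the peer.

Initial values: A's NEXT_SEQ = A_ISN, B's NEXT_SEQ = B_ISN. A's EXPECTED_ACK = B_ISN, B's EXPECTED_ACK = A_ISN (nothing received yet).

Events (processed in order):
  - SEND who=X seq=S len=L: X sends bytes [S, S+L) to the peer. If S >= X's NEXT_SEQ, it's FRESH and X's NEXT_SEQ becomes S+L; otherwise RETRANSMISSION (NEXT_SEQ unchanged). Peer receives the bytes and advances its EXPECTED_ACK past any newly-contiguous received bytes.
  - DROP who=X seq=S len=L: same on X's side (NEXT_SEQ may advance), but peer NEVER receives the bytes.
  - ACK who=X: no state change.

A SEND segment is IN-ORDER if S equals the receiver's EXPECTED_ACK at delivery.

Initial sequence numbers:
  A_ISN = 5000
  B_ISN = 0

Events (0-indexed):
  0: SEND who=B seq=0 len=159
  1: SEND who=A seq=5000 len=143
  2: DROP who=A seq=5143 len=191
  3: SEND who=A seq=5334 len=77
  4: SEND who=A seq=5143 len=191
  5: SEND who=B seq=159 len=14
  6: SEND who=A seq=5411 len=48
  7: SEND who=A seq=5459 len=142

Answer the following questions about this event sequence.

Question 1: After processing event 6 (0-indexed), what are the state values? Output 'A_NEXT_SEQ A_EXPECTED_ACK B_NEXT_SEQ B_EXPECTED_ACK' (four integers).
After event 0: A_seq=5000 A_ack=159 B_seq=159 B_ack=5000
After event 1: A_seq=5143 A_ack=159 B_seq=159 B_ack=5143
After event 2: A_seq=5334 A_ack=159 B_seq=159 B_ack=5143
After event 3: A_seq=5411 A_ack=159 B_seq=159 B_ack=5143
After event 4: A_seq=5411 A_ack=159 B_seq=159 B_ack=5411
After event 5: A_seq=5411 A_ack=173 B_seq=173 B_ack=5411
After event 6: A_seq=5459 A_ack=173 B_seq=173 B_ack=5459

5459 173 173 5459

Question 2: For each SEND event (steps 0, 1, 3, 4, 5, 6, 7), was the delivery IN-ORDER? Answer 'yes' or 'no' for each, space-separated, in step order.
Step 0: SEND seq=0 -> in-order
Step 1: SEND seq=5000 -> in-order
Step 3: SEND seq=5334 -> out-of-order
Step 4: SEND seq=5143 -> in-order
Step 5: SEND seq=159 -> in-order
Step 6: SEND seq=5411 -> in-order
Step 7: SEND seq=5459 -> in-order

Answer: yes yes no yes yes yes yes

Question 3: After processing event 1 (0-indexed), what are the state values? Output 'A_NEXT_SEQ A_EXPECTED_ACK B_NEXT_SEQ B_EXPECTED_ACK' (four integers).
After event 0: A_seq=5000 A_ack=159 B_seq=159 B_ack=5000
After event 1: A_seq=5143 A_ack=159 B_seq=159 B_ack=5143

5143 159 159 5143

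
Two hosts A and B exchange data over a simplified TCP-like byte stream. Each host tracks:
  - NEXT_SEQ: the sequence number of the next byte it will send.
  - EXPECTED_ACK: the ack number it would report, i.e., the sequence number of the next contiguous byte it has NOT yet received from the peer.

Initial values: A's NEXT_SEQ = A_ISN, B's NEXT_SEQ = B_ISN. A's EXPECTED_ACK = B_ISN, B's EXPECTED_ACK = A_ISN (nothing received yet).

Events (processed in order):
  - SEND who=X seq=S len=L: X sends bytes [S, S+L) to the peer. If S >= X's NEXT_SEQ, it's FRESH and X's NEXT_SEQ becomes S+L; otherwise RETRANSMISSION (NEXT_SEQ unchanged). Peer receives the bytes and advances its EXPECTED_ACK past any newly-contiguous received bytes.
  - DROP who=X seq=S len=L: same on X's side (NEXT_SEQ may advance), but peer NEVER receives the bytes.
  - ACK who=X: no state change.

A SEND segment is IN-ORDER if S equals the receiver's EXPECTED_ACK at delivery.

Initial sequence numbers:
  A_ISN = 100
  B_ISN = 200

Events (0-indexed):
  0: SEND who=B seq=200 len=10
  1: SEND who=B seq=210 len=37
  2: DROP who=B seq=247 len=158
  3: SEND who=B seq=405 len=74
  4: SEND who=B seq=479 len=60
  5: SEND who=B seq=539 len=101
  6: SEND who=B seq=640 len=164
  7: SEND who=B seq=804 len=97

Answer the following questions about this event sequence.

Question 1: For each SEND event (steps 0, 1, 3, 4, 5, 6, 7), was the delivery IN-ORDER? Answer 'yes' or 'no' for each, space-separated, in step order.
Step 0: SEND seq=200 -> in-order
Step 1: SEND seq=210 -> in-order
Step 3: SEND seq=405 -> out-of-order
Step 4: SEND seq=479 -> out-of-order
Step 5: SEND seq=539 -> out-of-order
Step 6: SEND seq=640 -> out-of-order
Step 7: SEND seq=804 -> out-of-order

Answer: yes yes no no no no no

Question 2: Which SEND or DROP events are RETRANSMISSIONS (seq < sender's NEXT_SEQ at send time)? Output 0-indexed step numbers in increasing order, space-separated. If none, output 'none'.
Answer: none

Derivation:
Step 0: SEND seq=200 -> fresh
Step 1: SEND seq=210 -> fresh
Step 2: DROP seq=247 -> fresh
Step 3: SEND seq=405 -> fresh
Step 4: SEND seq=479 -> fresh
Step 5: SEND seq=539 -> fresh
Step 6: SEND seq=640 -> fresh
Step 7: SEND seq=804 -> fresh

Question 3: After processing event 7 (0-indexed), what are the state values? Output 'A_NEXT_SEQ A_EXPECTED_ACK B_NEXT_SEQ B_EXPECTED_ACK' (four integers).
After event 0: A_seq=100 A_ack=210 B_seq=210 B_ack=100
After event 1: A_seq=100 A_ack=247 B_seq=247 B_ack=100
After event 2: A_seq=100 A_ack=247 B_seq=405 B_ack=100
After event 3: A_seq=100 A_ack=247 B_seq=479 B_ack=100
After event 4: A_seq=100 A_ack=247 B_seq=539 B_ack=100
After event 5: A_seq=100 A_ack=247 B_seq=640 B_ack=100
After event 6: A_seq=100 A_ack=247 B_seq=804 B_ack=100
After event 7: A_seq=100 A_ack=247 B_seq=901 B_ack=100

100 247 901 100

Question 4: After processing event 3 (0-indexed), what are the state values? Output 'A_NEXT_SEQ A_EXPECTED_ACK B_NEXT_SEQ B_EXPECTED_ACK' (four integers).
After event 0: A_seq=100 A_ack=210 B_seq=210 B_ack=100
After event 1: A_seq=100 A_ack=247 B_seq=247 B_ack=100
After event 2: A_seq=100 A_ack=247 B_seq=405 B_ack=100
After event 3: A_seq=100 A_ack=247 B_seq=479 B_ack=100

100 247 479 100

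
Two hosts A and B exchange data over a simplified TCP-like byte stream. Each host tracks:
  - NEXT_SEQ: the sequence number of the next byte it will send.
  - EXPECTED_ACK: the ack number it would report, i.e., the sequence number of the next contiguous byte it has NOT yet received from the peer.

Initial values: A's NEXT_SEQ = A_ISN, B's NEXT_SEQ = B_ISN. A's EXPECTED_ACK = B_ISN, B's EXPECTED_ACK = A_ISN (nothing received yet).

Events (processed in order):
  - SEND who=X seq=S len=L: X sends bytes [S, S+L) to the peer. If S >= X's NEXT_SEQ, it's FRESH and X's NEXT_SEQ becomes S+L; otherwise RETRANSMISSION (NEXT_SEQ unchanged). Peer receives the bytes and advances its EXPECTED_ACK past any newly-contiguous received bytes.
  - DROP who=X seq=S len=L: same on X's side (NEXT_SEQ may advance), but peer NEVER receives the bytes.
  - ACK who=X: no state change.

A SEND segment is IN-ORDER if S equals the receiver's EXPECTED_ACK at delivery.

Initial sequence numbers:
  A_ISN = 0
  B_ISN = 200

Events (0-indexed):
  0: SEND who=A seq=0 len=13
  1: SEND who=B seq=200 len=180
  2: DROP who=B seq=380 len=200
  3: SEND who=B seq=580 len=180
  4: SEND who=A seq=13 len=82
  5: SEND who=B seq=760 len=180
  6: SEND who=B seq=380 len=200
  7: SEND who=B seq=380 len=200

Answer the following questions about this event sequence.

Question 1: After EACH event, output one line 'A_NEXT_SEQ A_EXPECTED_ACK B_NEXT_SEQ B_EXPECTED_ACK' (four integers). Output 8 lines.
13 200 200 13
13 380 380 13
13 380 580 13
13 380 760 13
95 380 760 95
95 380 940 95
95 940 940 95
95 940 940 95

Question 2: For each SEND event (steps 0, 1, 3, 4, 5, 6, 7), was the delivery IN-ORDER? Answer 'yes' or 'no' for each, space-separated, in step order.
Step 0: SEND seq=0 -> in-order
Step 1: SEND seq=200 -> in-order
Step 3: SEND seq=580 -> out-of-order
Step 4: SEND seq=13 -> in-order
Step 5: SEND seq=760 -> out-of-order
Step 6: SEND seq=380 -> in-order
Step 7: SEND seq=380 -> out-of-order

Answer: yes yes no yes no yes no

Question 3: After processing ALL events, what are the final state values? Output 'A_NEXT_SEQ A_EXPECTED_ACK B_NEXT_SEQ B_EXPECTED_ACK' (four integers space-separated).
After event 0: A_seq=13 A_ack=200 B_seq=200 B_ack=13
After event 1: A_seq=13 A_ack=380 B_seq=380 B_ack=13
After event 2: A_seq=13 A_ack=380 B_seq=580 B_ack=13
After event 3: A_seq=13 A_ack=380 B_seq=760 B_ack=13
After event 4: A_seq=95 A_ack=380 B_seq=760 B_ack=95
After event 5: A_seq=95 A_ack=380 B_seq=940 B_ack=95
After event 6: A_seq=95 A_ack=940 B_seq=940 B_ack=95
After event 7: A_seq=95 A_ack=940 B_seq=940 B_ack=95

Answer: 95 940 940 95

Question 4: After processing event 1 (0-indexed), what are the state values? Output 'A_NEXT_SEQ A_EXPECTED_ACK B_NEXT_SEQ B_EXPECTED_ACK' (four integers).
After event 0: A_seq=13 A_ack=200 B_seq=200 B_ack=13
After event 1: A_seq=13 A_ack=380 B_seq=380 B_ack=13

13 380 380 13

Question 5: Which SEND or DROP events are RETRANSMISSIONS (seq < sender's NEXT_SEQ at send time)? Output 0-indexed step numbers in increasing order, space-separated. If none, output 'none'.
Answer: 6 7

Derivation:
Step 0: SEND seq=0 -> fresh
Step 1: SEND seq=200 -> fresh
Step 2: DROP seq=380 -> fresh
Step 3: SEND seq=580 -> fresh
Step 4: SEND seq=13 -> fresh
Step 5: SEND seq=760 -> fresh
Step 6: SEND seq=380 -> retransmit
Step 7: SEND seq=380 -> retransmit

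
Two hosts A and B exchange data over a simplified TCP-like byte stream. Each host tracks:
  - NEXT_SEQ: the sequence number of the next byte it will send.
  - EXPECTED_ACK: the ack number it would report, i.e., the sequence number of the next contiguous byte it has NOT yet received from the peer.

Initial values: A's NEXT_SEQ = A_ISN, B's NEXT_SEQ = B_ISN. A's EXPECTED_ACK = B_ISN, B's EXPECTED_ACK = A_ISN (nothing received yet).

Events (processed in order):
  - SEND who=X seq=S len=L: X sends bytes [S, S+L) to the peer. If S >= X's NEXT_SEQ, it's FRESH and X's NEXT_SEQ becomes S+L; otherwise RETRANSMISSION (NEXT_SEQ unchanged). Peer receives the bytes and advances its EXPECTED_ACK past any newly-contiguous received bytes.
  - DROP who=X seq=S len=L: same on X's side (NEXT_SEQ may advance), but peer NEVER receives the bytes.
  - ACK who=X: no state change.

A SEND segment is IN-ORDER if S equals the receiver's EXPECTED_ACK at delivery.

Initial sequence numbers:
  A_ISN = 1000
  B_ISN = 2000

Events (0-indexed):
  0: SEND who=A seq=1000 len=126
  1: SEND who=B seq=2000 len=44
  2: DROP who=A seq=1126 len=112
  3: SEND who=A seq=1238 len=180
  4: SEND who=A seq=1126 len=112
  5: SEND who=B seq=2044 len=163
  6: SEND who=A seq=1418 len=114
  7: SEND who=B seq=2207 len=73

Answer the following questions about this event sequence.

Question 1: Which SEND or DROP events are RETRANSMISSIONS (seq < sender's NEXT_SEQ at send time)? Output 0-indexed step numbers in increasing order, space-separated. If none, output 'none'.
Answer: 4

Derivation:
Step 0: SEND seq=1000 -> fresh
Step 1: SEND seq=2000 -> fresh
Step 2: DROP seq=1126 -> fresh
Step 3: SEND seq=1238 -> fresh
Step 4: SEND seq=1126 -> retransmit
Step 5: SEND seq=2044 -> fresh
Step 6: SEND seq=1418 -> fresh
Step 7: SEND seq=2207 -> fresh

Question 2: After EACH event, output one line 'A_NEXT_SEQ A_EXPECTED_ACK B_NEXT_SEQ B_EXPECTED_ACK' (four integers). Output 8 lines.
1126 2000 2000 1126
1126 2044 2044 1126
1238 2044 2044 1126
1418 2044 2044 1126
1418 2044 2044 1418
1418 2207 2207 1418
1532 2207 2207 1532
1532 2280 2280 1532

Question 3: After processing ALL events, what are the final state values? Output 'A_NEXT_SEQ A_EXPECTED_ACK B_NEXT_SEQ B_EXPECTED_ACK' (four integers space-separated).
After event 0: A_seq=1126 A_ack=2000 B_seq=2000 B_ack=1126
After event 1: A_seq=1126 A_ack=2044 B_seq=2044 B_ack=1126
After event 2: A_seq=1238 A_ack=2044 B_seq=2044 B_ack=1126
After event 3: A_seq=1418 A_ack=2044 B_seq=2044 B_ack=1126
After event 4: A_seq=1418 A_ack=2044 B_seq=2044 B_ack=1418
After event 5: A_seq=1418 A_ack=2207 B_seq=2207 B_ack=1418
After event 6: A_seq=1532 A_ack=2207 B_seq=2207 B_ack=1532
After event 7: A_seq=1532 A_ack=2280 B_seq=2280 B_ack=1532

Answer: 1532 2280 2280 1532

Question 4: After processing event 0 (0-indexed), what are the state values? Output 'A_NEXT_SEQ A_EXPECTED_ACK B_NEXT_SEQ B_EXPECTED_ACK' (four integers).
After event 0: A_seq=1126 A_ack=2000 B_seq=2000 B_ack=1126

1126 2000 2000 1126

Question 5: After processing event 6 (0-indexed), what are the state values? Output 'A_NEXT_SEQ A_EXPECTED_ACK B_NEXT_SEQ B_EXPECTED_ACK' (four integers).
After event 0: A_seq=1126 A_ack=2000 B_seq=2000 B_ack=1126
After event 1: A_seq=1126 A_ack=2044 B_seq=2044 B_ack=1126
After event 2: A_seq=1238 A_ack=2044 B_seq=2044 B_ack=1126
After event 3: A_seq=1418 A_ack=2044 B_seq=2044 B_ack=1126
After event 4: A_seq=1418 A_ack=2044 B_seq=2044 B_ack=1418
After event 5: A_seq=1418 A_ack=2207 B_seq=2207 B_ack=1418
After event 6: A_seq=1532 A_ack=2207 B_seq=2207 B_ack=1532

1532 2207 2207 1532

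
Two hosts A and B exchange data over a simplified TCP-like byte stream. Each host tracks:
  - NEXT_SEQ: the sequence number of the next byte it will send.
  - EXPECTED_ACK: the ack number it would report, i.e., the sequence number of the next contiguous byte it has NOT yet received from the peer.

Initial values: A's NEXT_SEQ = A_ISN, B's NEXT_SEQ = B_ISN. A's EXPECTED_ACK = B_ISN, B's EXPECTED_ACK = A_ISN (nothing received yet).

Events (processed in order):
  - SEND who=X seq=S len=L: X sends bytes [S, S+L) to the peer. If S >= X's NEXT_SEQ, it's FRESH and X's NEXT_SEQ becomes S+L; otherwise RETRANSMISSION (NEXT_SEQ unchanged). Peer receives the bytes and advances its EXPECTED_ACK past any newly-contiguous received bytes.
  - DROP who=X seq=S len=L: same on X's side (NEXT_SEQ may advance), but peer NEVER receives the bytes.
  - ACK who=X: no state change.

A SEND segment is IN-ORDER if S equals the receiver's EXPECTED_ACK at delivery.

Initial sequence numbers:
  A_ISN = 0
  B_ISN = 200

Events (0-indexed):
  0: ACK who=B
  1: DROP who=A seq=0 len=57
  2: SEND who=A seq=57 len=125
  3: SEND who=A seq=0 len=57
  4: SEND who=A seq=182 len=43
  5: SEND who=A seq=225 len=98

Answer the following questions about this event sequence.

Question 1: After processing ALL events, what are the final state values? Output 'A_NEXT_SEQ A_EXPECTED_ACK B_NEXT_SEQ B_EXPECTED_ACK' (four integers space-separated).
After event 0: A_seq=0 A_ack=200 B_seq=200 B_ack=0
After event 1: A_seq=57 A_ack=200 B_seq=200 B_ack=0
After event 2: A_seq=182 A_ack=200 B_seq=200 B_ack=0
After event 3: A_seq=182 A_ack=200 B_seq=200 B_ack=182
After event 4: A_seq=225 A_ack=200 B_seq=200 B_ack=225
After event 5: A_seq=323 A_ack=200 B_seq=200 B_ack=323

Answer: 323 200 200 323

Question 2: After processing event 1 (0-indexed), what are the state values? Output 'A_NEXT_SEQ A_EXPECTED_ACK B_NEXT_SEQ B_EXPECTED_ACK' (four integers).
After event 0: A_seq=0 A_ack=200 B_seq=200 B_ack=0
After event 1: A_seq=57 A_ack=200 B_seq=200 B_ack=0

57 200 200 0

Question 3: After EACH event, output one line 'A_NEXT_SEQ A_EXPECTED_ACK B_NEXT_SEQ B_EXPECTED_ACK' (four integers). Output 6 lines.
0 200 200 0
57 200 200 0
182 200 200 0
182 200 200 182
225 200 200 225
323 200 200 323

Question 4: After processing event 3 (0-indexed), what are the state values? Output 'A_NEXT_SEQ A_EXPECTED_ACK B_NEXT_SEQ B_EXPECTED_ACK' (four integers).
After event 0: A_seq=0 A_ack=200 B_seq=200 B_ack=0
After event 1: A_seq=57 A_ack=200 B_seq=200 B_ack=0
After event 2: A_seq=182 A_ack=200 B_seq=200 B_ack=0
After event 3: A_seq=182 A_ack=200 B_seq=200 B_ack=182

182 200 200 182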